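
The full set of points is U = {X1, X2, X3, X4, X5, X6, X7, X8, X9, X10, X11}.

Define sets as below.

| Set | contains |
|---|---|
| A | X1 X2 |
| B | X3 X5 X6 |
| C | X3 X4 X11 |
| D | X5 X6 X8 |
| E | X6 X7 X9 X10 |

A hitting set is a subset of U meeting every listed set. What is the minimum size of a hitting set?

3

Take H = {X1, X3, X6}. Each listed set contains at least one of these, so H is a hitting set of size 3.
The sets A, C, D are pairwise disjoint, so any hitting set needs a separate point for each — at least 3. Hence 3 is optimal.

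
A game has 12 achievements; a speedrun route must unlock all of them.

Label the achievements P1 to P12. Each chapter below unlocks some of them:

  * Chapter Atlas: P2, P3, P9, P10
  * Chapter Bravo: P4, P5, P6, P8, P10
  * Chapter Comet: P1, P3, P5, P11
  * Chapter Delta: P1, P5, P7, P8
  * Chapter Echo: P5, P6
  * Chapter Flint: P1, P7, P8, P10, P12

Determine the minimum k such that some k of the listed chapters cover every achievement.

4

Take {Atlas, Bravo, Comet, Flint}. Their union is {P1, P2, P3, P4, P5, P6, P7, P8, P9, P10, P11, P12}, which is all 12 achievements.
Only Bravo contains P4, so Bravo is forced; the remaining 7 achievements need at least 3 more chapters (each remaining chapter adds at most 3) — so at least 4 chapters are needed, and 4 is optimal.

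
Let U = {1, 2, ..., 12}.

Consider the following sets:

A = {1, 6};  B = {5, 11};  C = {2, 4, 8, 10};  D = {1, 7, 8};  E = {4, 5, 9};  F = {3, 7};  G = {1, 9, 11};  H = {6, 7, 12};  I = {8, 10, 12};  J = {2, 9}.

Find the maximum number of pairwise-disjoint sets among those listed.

A, B, F, I, J are pairwise disjoint (A={1,6}; B={5,11}; F={3,7}; I={8,10,12}; J={2,9}).
Every remaining set overlaps one of these, and no 6 of the listed sets are pairwise disjoint, so 5 is the maximum.

5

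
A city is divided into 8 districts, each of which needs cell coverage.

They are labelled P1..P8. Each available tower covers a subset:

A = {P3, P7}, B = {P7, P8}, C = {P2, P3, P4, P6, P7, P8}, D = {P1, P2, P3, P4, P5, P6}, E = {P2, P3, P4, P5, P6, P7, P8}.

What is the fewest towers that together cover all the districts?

Take {C, D}. Their union is {P1, P2, P3, P4, P5, P6, P7, P8}, which is all 8 districts.
No single tower has all 8 districts (the largest, E, has 7), so 2 is optimal.

2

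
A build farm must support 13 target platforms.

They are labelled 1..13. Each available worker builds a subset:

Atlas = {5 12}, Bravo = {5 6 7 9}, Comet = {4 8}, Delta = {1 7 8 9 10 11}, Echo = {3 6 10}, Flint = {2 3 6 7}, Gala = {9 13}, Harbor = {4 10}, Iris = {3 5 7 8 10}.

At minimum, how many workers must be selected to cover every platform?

Take {Atlas, Comet, Delta, Flint, Gala}. Their union is {1, 2, 3, 4, 5, 6, 7, 8, 9, 10, 11, 12, 13}, which is all 13 platforms.
No 4 of the 9 workers cover everything (all 126 combinations miss at least one platform), so 5 is optimal.

5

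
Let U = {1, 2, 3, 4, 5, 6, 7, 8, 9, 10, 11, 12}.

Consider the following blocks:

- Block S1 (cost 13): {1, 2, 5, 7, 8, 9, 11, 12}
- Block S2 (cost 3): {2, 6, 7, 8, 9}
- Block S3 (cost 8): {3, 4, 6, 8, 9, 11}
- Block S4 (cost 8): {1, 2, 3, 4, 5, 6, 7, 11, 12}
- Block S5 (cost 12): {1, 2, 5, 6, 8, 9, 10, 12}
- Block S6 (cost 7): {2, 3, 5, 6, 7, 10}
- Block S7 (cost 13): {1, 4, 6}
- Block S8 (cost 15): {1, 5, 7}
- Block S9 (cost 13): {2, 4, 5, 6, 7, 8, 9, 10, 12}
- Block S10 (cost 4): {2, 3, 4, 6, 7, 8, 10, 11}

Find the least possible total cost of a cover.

S2, S4, S10 together cover every point (S2 ∪ S4 ∪ S10 = {1, 2, 3, 4, 5, 6, 7, 8, 9, 10, 11, 12}); total cost 3 + 8 + 4 = 15.
No covering selection has total cost below 15.

15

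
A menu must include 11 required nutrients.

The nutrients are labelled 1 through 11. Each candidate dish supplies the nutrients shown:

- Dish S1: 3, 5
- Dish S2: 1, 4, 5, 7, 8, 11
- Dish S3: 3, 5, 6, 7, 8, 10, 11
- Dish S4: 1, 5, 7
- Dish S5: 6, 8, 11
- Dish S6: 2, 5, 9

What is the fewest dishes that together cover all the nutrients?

Take {S2, S3, S6}. Their union is {1, 2, 3, 4, 5, 6, 7, 8, 9, 10, 11}, which is all 11 nutrients.
Only S6 contains 2, so S6 is forced; the remaining 8 nutrients need at least 2 more dishes (each remaining dish adds at most 6) — so at least 3 dishes are needed, and 3 is optimal.

3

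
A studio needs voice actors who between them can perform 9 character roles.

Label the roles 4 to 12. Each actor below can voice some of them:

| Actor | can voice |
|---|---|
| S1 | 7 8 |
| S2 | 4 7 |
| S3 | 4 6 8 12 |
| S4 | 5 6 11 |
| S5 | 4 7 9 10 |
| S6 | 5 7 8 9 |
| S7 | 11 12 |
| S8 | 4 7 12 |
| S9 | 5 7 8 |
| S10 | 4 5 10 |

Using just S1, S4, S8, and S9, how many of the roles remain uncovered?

2

Union of S1, S4, S8, S9 = {4, 5, 6, 7, 8, 11, 12}.
Not covered: 9, 10 — 2 roles.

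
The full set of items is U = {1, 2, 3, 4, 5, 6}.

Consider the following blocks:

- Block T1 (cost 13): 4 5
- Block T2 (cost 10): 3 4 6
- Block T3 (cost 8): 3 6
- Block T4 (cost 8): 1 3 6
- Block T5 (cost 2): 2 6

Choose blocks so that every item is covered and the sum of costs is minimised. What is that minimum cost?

23

T1, T4, T5 together cover every item (T1 ∪ T4 ∪ T5 = {1, 2, 3, 4, 5, 6}); total cost 13 + 8 + 2 = 23.
No covering selection has total cost below 23.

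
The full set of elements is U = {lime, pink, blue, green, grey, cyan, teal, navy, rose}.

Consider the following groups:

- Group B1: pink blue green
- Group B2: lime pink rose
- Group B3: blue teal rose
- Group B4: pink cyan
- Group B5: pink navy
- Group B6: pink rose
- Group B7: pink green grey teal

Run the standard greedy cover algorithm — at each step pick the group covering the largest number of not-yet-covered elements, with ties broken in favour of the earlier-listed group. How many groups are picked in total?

5

Greedy: pick B7 (covers 4 new) → pick B2 (covers 2 new) → pick B1 (covers 1 new) → pick B4 (covers 1 new) → pick B5 (covers 1 new). Total picks: 5.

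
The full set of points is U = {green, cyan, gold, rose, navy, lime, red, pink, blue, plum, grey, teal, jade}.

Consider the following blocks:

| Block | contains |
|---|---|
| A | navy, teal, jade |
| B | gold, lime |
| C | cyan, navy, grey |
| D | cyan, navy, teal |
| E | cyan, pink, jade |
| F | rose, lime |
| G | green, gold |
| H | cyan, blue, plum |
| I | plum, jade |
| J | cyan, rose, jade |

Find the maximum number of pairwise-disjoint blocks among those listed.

C, F, G, I are pairwise disjoint (C={cyan,navy,grey}; F={rose,lime}; G={green,gold}; I={plum,jade}).
Every remaining block overlaps one of these, and no 5 of the listed blocks are pairwise disjoint, so 4 is the maximum.

4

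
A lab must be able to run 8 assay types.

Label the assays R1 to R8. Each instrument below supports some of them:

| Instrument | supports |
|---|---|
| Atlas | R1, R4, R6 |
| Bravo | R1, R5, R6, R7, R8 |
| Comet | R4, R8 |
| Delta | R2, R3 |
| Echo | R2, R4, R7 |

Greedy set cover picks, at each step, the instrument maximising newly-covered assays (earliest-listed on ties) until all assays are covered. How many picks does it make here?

Greedy: pick Bravo (covers 5 new) → pick Delta (covers 2 new) → pick Atlas (covers 1 new). Total picks: 3.

3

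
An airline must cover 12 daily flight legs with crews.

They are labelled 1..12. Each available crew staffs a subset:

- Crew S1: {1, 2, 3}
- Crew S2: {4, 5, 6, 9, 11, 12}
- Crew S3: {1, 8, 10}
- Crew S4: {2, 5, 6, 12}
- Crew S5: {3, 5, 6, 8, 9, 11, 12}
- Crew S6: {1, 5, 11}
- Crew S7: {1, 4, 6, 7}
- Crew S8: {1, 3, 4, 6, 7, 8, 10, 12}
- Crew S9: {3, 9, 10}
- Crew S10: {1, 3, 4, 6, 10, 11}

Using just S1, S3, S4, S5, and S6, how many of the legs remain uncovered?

Union of S1, S3, S4, S5, S6 = {1, 2, 3, 5, 6, 8, 9, 10, 11, 12}.
Not covered: 4, 7 — 2 legs.

2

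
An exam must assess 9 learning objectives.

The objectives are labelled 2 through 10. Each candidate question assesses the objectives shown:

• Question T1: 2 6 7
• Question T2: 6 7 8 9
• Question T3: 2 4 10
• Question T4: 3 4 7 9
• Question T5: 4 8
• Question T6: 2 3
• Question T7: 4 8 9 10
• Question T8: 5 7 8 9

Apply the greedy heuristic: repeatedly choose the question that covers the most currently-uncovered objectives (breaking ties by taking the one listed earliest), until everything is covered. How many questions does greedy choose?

Greedy: pick T2 (covers 4 new) → pick T3 (covers 3 new) → pick T4 (covers 1 new) → pick T8 (covers 1 new). Total picks: 4.

4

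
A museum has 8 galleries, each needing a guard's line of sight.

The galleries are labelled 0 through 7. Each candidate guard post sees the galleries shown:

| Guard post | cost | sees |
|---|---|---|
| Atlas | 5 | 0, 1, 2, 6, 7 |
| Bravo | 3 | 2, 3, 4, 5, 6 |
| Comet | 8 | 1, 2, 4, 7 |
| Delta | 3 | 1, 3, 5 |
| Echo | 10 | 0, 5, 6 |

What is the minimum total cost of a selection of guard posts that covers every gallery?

8

Atlas, Bravo together cover every gallery (Atlas ∪ Bravo = {0, 1, 2, 3, 4, 5, 6, 7}); total cost 5 + 3 = 8.
No covering selection has total cost below 8.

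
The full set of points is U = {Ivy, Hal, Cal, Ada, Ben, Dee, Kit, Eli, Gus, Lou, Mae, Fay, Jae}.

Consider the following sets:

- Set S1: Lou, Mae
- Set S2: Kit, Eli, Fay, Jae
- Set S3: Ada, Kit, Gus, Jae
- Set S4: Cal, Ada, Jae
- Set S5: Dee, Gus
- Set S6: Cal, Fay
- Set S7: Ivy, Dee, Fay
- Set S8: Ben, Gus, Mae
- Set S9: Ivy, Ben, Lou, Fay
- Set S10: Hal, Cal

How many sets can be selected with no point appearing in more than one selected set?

4

S1, S2, S5, S10 are pairwise disjoint (S1={Lou,Mae}; S2={Kit,Eli,Fay,Jae}; S5={Dee,Gus}; S10={Hal,Cal}).
Every remaining set overlaps one of these, and no 5 of the listed sets are pairwise disjoint, so 4 is the maximum.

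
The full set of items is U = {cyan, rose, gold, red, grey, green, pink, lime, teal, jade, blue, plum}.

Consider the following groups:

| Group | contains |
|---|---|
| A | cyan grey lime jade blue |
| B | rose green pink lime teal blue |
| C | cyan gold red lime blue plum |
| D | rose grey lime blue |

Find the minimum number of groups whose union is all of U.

3

A, B, and C cover everything between them: the union {cyan, rose, gold, red, grey, green, pink, lime, teal, jade, blue, plum} is all of U.
Only C contains gold, so C is forced; the remaining 6 items need at least 2 more groups (each remaining group adds at most 4) — so at least 3 groups are needed, and 3 is optimal.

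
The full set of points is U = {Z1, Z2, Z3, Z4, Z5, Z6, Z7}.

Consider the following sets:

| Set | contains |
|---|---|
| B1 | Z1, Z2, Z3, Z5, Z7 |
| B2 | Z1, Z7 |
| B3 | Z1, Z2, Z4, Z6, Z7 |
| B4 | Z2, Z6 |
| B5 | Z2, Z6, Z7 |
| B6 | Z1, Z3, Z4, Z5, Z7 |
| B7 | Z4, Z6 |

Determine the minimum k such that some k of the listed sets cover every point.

2

B3 and B6 cover everything between them: the union {Z1, Z2, Z3, Z4, Z5, Z6, Z7} is all of U.
No single set has all 7 points (the largest, B1, has 5), so 2 is optimal.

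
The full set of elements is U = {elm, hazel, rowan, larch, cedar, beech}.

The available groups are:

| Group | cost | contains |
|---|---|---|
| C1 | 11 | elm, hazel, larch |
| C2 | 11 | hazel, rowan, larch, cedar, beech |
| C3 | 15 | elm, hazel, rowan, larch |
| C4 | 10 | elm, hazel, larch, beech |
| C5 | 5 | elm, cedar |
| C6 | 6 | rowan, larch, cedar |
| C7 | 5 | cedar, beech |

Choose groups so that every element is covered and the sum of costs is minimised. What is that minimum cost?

16

C4, C6 together cover every element (C4 ∪ C6 = {elm, hazel, rowan, larch, cedar, beech}); total cost 10 + 6 = 16.
No covering selection has total cost below 16.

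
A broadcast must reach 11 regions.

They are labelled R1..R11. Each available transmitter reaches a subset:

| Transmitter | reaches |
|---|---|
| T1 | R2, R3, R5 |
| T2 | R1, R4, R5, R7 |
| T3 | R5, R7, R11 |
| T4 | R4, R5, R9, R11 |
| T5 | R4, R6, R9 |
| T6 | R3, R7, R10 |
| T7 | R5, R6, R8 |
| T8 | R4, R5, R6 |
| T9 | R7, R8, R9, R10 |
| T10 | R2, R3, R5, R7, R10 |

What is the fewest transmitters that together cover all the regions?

T2 and T4 and T7 and T10 together: T2 ∪ T4 ∪ T7 ∪ T10 = {R1, R2, R3, R4, R5, R6, R7, R8, R9, R10, R11} — every region is covered.
Only T2 contains R1, so T2 is forced; the remaining 7 regions need at least 3 more transmitters (each remaining transmitter adds at most 3) — so at least 4 transmitters are needed, and 4 is optimal.

4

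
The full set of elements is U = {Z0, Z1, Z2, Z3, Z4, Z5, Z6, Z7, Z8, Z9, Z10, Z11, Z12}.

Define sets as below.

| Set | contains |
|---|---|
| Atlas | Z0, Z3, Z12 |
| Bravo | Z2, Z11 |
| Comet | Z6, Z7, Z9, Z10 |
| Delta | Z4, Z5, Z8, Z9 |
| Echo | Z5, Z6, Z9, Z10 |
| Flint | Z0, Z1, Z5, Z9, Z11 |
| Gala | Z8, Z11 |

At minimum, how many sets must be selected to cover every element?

Atlas, Bravo, Comet, Delta, and Flint cover everything between them: the union {Z0, Z1, Z2, Z3, Z4, Z5, Z6, Z7, Z8, Z9, Z10, Z11, Z12} is all of U.
No 4 of the 7 sets cover everything (all 35 combinations miss at least one element), so 5 is optimal.

5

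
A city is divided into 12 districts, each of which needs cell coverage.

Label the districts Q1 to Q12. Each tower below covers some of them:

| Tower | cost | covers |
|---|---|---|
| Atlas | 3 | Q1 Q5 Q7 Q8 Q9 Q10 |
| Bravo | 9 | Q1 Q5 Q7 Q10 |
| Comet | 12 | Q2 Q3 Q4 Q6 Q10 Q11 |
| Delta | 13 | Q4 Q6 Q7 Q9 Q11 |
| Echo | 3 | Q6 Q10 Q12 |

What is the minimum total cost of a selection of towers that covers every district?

18

Atlas, Comet, Echo together cover every district (Atlas ∪ Comet ∪ Echo = {Q1, Q2, Q3, Q4, Q5, Q6, Q7, Q8, Q9, Q10, Q11, Q12}); total cost 3 + 12 + 3 = 18.
No covering selection has total cost below 18.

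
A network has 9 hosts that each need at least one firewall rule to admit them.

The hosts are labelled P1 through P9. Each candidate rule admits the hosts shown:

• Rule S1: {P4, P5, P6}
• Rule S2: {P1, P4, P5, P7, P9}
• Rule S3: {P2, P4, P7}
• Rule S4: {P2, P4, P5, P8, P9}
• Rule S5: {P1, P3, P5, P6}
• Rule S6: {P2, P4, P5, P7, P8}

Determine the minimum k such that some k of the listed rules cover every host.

S2 and S5 and S6 together: S2 ∪ S5 ∪ S6 = {P1, P2, P3, P4, P5, P6, P7, P8, P9} — every host is covered.
Only S5 contains P3, so S5 is forced; the remaining 5 hosts need at least 2 more rules (each remaining rule adds at most 4) — so at least 3 rules are needed, and 3 is optimal.

3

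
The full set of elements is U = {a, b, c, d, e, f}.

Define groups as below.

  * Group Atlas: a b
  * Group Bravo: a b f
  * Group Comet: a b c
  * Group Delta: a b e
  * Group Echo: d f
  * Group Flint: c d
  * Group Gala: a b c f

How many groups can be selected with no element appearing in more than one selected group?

2

Bravo, Flint are pairwise disjoint (Bravo={a,b,f}; Flint={c,d}).
Every remaining group overlaps one of these, and no 3 of the listed groups are pairwise disjoint, so 2 is the maximum.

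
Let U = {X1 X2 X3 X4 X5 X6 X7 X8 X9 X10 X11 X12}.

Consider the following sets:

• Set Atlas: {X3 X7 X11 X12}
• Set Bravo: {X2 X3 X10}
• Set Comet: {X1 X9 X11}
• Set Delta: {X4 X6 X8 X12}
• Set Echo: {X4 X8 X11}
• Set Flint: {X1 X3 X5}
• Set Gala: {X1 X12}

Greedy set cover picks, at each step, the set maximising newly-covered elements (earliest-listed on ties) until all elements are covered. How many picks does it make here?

Greedy: pick Atlas (covers 4 new) → pick Delta (covers 3 new) → pick Bravo (covers 2 new) → pick Comet (covers 2 new) → pick Flint (covers 1 new). Total picks: 5.

5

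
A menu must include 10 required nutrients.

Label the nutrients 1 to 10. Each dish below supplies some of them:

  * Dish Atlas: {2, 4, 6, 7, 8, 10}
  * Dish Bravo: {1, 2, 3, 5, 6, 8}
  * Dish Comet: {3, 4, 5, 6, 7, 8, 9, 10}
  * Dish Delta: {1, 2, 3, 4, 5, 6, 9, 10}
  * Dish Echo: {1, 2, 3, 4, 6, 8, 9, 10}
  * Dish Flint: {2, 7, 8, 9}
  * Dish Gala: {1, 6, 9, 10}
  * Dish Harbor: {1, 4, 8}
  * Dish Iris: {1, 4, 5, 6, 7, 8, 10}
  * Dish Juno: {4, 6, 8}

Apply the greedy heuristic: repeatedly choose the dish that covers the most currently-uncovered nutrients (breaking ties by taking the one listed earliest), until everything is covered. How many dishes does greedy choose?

Greedy: pick Comet (covers 8 new) → pick Bravo (covers 2 new). Total picks: 2.

2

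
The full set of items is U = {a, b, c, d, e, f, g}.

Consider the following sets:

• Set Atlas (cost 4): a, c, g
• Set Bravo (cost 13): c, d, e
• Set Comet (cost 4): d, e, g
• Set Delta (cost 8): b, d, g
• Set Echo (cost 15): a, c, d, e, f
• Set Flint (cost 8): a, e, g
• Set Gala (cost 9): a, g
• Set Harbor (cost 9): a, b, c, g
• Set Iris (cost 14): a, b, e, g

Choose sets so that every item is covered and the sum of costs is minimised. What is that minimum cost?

Delta, Echo together cover every item (Delta ∪ Echo = {a, b, c, d, e, f, g}); total cost 8 + 15 = 23.
The greedy pick Atlas, Comet, Delta, Echo costs 31; no covering selection beats 23.

23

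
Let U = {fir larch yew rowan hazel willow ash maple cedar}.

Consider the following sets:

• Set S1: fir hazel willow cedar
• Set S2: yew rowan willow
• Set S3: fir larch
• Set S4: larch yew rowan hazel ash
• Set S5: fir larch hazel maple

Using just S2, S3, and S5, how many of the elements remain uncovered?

Union of S2, S3, S5 = {fir, larch, yew, rowan, hazel, willow, maple}.
Not covered: ash, cedar — 2 elements.

2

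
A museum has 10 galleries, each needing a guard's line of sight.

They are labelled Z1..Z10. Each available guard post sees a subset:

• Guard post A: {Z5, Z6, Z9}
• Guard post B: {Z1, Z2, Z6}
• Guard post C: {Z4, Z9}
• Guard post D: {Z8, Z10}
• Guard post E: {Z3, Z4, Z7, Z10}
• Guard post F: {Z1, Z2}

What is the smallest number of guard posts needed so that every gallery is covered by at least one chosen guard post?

A and B and D and E together: A ∪ B ∪ D ∪ E = {Z1, Z2, Z3, Z4, Z5, Z6, Z7, Z8, Z9, Z10} — every gallery is covered.
Only D contains Z8, so D is forced; the remaining 8 galleries need at least 3 more guard posts (each remaining guard post adds at most 3) — so at least 4 guard posts are needed, and 4 is optimal.

4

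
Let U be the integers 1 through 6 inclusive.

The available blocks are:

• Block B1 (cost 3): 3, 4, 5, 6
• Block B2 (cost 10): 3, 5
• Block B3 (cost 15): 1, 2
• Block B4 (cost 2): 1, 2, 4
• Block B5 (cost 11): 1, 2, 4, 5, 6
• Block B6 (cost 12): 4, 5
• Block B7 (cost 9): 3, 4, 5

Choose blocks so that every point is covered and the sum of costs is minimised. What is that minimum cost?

B1, B4 together cover every point (B1 ∪ B4 = {1, 2, 3, 4, 5, 6}); total cost 3 + 2 = 5.
No covering selection has total cost below 5.

5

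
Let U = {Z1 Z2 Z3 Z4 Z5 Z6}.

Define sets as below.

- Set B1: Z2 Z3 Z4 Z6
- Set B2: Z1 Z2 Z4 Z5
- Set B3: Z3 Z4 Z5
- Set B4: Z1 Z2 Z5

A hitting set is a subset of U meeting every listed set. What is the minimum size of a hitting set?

2

The 2 items {Z2, Z4} hit every set.
No single item lies in every set, so at least 2 are needed and 2 is optimal.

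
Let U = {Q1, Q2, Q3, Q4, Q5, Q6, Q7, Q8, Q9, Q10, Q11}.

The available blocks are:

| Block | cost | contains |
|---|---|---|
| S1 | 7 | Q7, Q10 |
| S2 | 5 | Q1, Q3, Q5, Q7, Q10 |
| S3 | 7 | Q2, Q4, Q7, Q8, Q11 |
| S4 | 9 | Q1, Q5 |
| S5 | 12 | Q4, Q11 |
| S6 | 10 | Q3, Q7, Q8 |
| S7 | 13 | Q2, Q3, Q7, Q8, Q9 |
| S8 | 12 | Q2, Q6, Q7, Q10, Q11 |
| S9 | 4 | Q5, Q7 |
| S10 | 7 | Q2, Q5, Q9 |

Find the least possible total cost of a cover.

S2, S3, S8, S10 together cover every item (S2 ∪ S3 ∪ S8 ∪ S10 = {Q1, Q2, Q3, Q4, Q5, Q6, Q7, Q8, Q9, Q10, Q11}); total cost 5 + 7 + 12 + 7 = 31.
No covering selection has total cost below 31.

31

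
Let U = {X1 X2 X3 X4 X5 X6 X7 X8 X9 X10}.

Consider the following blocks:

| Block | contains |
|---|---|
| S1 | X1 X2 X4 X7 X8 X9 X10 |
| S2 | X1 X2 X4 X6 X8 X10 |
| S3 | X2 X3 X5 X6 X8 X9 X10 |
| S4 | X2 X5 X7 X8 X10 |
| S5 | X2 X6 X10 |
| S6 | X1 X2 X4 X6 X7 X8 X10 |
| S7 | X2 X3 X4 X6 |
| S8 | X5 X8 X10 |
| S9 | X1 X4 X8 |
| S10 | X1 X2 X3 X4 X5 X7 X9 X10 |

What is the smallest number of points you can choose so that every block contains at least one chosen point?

2

H = {X2, X8} meets every block (each contains at least one member of H), and |H| = 2.
The blocks S5, S9 are pairwise disjoint, so any hitting set needs a separate point for each — at least 2. Hence 2 is optimal.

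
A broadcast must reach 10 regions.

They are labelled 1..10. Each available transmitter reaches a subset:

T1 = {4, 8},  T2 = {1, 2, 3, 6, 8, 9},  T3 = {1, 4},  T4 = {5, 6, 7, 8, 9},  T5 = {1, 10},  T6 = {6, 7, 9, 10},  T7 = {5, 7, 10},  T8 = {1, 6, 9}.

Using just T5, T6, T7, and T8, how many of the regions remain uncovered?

Union of T5, T6, T7, T8 = {1, 5, 6, 7, 9, 10}.
Not covered: 2, 3, 4, 8 — 4 regions.

4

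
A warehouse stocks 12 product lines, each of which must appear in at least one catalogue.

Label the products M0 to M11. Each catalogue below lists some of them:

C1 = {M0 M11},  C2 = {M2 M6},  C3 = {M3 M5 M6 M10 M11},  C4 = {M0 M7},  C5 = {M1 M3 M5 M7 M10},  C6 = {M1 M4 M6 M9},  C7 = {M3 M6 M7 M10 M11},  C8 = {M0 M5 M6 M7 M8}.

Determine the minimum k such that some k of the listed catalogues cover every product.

C2 and C6 and C7 and C8 together: C2 ∪ C6 ∪ C7 ∪ C8 = {M0, M1, M2, M3, M4, M5, M6, M7, M8, M9, M10, M11} — every product is covered.
Only C8 contains M8, so C8 is forced; the remaining 7 products need at least 3 more catalogues (each remaining catalogue adds at most 3) — so at least 4 catalogues are needed, and 4 is optimal.

4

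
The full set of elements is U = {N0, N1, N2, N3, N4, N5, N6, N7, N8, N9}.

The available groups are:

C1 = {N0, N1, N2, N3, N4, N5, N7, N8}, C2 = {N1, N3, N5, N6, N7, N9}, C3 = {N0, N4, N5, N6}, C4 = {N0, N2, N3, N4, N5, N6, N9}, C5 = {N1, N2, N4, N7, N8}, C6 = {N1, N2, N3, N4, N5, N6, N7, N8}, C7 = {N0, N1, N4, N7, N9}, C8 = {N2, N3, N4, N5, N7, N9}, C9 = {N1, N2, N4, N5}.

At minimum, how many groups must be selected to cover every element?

2

C1 and C2 together: C1 ∪ C2 = {N0, N1, N2, N3, N4, N5, N6, N7, N8, N9} — every element is covered.
No single group has all 10 elements (the largest, C1, has 8), so 2 is optimal.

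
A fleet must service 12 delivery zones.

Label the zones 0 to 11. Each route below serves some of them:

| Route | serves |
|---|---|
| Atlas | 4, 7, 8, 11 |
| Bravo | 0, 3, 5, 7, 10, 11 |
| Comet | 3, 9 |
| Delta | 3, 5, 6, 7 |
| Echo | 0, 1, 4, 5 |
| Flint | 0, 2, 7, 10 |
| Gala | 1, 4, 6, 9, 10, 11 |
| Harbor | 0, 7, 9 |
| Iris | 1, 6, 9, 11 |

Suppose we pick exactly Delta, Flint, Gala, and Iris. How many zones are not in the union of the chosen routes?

1

Union of Delta, Flint, Gala, Iris = {0, 1, 2, 3, 4, 5, 6, 7, 9, 10, 11}.
Not covered: 8 — 1 zone.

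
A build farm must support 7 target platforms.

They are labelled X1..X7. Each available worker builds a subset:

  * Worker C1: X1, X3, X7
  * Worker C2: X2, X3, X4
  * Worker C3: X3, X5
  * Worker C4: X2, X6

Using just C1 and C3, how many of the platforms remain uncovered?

3

Union of C1, C3 = {X1, X3, X5, X7}.
Not covered: X2, X4, X6 — 3 platforms.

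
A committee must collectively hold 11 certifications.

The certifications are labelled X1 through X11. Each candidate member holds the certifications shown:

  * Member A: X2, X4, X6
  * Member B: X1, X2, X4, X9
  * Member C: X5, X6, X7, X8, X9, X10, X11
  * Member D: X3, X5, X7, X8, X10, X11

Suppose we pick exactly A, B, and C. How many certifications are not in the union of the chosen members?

1

Union of A, B, C = {X1, X2, X4, X5, X6, X7, X8, X9, X10, X11}.
Not covered: X3 — 1 certification.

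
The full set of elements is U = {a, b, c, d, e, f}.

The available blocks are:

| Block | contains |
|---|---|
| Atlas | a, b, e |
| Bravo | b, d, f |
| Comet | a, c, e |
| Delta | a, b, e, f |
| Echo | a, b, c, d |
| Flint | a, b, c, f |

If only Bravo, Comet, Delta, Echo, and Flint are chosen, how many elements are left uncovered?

0

Union of Bravo, Comet, Delta, Echo, Flint = {a, b, c, d, e, f} — that's every element, so 0 are uncovered.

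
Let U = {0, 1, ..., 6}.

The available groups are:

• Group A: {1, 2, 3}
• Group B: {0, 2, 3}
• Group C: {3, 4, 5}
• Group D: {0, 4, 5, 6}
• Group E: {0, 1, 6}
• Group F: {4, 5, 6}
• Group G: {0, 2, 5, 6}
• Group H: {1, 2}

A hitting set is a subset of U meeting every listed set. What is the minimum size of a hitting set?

The 3 points {2, 4, 6} hit every group.
No choice of 2 points meets every group, so 3 is the minimum.

3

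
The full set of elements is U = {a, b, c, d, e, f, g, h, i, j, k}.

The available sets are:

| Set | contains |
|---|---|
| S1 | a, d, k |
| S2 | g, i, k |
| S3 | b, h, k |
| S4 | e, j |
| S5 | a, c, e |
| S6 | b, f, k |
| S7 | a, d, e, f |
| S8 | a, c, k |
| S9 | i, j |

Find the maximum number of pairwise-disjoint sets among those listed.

S3, S5, S9 are pairwise disjoint (S3={b,h,k}; S5={a,c,e}; S9={i,j}).
Every remaining set overlaps one of these, and no 4 of the listed sets are pairwise disjoint, so 3 is the maximum.

3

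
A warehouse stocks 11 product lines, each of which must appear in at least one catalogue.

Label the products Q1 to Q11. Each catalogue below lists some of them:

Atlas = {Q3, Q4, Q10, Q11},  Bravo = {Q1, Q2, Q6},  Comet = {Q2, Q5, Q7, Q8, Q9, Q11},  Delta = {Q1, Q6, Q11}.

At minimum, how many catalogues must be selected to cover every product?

Atlas and Bravo and Comet together: Atlas ∪ Bravo ∪ Comet = {Q1, Q2, Q3, Q4, Q5, Q6, Q7, Q8, Q9, Q10, Q11} — every product is covered.
Only Atlas contains Q3, so Atlas is forced; the remaining 7 products need at least 2 more catalogues (each remaining catalogue adds at most 5) — so at least 3 catalogues are needed, and 3 is optimal.

3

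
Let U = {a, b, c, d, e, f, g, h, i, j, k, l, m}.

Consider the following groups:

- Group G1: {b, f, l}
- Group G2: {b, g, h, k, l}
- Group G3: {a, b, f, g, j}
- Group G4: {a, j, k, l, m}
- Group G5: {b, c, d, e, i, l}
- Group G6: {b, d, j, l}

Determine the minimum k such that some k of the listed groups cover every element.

G1, G2, G4, and G5 cover everything between them: the union {a, b, c, d, e, f, g, h, i, j, k, l, m} is all of U.
No 3 of the 6 groups cover everything (all 20 combinations miss at least one element), so 4 is optimal.

4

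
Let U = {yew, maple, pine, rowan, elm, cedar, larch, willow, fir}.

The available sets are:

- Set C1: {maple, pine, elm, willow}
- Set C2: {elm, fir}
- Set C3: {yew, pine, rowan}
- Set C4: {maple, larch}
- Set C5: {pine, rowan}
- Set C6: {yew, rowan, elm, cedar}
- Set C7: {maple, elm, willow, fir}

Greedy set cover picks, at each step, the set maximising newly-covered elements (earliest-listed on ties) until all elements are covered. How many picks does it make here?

Greedy: pick C1 (covers 4 new) → pick C6 (covers 3 new) → pick C2 (covers 1 new) → pick C4 (covers 1 new). Total picks: 4.

4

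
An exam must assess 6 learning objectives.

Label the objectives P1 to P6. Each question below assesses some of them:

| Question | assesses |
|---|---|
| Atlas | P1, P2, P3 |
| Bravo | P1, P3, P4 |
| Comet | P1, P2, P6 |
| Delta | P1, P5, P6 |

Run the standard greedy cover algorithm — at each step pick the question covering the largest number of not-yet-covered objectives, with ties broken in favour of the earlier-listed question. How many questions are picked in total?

3

Greedy: pick Atlas (covers 3 new) → pick Delta (covers 2 new) → pick Bravo (covers 1 new). Total picks: 3.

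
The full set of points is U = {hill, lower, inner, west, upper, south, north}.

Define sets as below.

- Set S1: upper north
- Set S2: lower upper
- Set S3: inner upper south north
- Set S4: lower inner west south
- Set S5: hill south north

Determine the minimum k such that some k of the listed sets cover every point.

3

S2 and S4 and S5 together: S2 ∪ S4 ∪ S5 = {hill, lower, inner, west, upper, south, north} — every point is covered.
Only S5 contains hill, so S5 is forced; the remaining 4 points need at least 2 more sets (each remaining set adds at most 3) — so at least 3 sets are needed, and 3 is optimal.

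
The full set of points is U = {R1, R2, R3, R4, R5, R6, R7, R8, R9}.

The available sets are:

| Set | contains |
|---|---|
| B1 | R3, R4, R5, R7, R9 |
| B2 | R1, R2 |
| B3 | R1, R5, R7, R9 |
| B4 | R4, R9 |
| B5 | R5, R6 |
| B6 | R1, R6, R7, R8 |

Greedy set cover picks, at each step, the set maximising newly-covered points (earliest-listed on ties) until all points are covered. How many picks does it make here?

3

Greedy: pick B1 (covers 5 new) → pick B6 (covers 3 new) → pick B2 (covers 1 new). Total picks: 3.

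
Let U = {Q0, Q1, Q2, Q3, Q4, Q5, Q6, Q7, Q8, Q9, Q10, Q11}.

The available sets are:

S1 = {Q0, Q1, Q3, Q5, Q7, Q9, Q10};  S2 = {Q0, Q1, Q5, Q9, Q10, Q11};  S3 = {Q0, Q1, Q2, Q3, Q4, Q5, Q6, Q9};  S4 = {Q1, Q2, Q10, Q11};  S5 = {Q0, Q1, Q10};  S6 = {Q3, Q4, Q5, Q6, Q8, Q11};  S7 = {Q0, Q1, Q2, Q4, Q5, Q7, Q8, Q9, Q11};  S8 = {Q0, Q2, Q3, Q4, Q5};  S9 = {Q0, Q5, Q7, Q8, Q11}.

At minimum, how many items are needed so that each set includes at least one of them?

Take H = {Q5, Q10}. Each listed set contains at least one of these, so H is a hitting set of size 2.
The sets S5, S6 are pairwise disjoint, so any hitting set needs a separate item for each — at least 2. Hence 2 is optimal.

2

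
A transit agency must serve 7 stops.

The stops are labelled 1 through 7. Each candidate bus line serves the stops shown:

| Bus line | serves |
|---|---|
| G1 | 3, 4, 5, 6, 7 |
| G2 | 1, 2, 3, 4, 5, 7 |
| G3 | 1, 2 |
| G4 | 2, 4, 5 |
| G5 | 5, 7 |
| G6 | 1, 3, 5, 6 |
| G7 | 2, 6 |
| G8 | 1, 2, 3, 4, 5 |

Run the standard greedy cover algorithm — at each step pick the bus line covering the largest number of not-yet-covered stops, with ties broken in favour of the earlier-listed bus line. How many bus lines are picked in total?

2

Greedy: pick G2 (covers 6 new) → pick G1 (covers 1 new). Total picks: 2.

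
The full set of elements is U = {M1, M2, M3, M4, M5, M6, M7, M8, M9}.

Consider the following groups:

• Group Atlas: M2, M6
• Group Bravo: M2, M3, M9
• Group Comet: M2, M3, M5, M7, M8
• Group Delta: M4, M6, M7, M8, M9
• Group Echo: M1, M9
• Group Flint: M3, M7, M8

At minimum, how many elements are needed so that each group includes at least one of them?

H = {M6, M8, M9} meets every group (each contains at least one member of H), and |H| = 3.
The groups Atlas, Echo, Flint are pairwise disjoint, so any hitting set needs a separate element for each — at least 3. Hence 3 is optimal.

3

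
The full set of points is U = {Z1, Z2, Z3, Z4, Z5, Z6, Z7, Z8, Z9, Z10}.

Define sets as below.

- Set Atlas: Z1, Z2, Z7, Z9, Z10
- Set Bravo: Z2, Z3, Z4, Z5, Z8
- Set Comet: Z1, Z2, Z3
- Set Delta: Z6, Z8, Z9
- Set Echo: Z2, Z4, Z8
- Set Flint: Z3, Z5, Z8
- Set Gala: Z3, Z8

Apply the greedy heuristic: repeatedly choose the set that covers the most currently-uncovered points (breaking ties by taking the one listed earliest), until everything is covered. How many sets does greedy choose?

3

Greedy: pick Atlas (covers 5 new) → pick Bravo (covers 4 new) → pick Delta (covers 1 new). Total picks: 3.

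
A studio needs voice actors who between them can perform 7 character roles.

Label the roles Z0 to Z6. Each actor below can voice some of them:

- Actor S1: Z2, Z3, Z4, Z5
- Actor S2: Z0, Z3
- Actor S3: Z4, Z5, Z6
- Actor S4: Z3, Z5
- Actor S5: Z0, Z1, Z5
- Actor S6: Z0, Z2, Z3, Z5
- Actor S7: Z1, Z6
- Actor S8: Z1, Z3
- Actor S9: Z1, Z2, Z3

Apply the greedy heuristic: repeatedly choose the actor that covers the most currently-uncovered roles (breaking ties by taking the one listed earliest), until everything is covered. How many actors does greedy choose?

Greedy: pick S1 (covers 4 new) → pick S5 (covers 2 new) → pick S3 (covers 1 new). Total picks: 3.

3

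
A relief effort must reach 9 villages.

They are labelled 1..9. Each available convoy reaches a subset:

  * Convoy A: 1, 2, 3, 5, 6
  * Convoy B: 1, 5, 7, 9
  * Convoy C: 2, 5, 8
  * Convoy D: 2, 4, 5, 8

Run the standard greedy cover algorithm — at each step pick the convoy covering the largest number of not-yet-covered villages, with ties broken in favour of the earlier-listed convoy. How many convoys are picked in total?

Greedy: pick A (covers 5 new) → pick B (covers 2 new) → pick D (covers 2 new). Total picks: 3.

3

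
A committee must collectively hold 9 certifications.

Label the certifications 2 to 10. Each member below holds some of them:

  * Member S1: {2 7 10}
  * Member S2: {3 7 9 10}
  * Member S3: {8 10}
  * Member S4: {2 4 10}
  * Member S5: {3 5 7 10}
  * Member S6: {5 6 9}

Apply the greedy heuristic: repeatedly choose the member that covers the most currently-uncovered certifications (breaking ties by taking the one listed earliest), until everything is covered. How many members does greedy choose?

4

Greedy: pick S2 (covers 4 new) → pick S4 (covers 2 new) → pick S6 (covers 2 new) → pick S3 (covers 1 new). Total picks: 4.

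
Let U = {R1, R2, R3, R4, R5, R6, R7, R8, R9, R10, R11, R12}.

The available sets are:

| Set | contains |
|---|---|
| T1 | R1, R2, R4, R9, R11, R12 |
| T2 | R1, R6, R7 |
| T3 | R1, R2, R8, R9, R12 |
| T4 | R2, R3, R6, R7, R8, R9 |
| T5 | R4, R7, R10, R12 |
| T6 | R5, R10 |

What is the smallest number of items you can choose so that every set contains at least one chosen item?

3

Take H = {R6, R10, R12}. Each listed set contains at least one of these, so H is a hitting set of size 3.
No choice of 2 items meets every set, so 3 is the minimum.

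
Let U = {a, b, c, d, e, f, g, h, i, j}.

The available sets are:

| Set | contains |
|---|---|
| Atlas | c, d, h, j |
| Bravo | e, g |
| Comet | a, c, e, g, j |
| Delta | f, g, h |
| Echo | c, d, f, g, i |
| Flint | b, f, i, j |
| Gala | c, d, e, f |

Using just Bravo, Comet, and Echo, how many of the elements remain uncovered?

2

Union of Bravo, Comet, Echo = {a, c, d, e, f, g, i, j}.
Not covered: b, h — 2 elements.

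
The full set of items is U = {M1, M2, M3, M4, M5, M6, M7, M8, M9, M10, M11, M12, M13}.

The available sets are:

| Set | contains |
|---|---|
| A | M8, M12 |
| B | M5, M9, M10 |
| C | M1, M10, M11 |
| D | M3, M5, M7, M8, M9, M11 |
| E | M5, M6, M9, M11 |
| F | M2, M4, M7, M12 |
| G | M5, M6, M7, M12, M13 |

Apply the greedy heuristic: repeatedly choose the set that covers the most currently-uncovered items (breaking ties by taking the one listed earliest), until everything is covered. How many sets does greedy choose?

4

Greedy: pick D (covers 6 new) → pick F (covers 3 new) → pick C (covers 2 new) → pick G (covers 2 new). Total picks: 4.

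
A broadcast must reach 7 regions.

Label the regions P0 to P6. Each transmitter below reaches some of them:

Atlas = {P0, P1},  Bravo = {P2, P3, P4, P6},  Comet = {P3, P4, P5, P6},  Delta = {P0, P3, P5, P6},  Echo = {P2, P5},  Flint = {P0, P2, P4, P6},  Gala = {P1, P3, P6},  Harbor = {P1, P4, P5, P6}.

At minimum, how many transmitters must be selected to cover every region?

Take {Atlas, Bravo, Harbor}. Their union is {P0, P1, P2, P3, P4, P5, P6}, which is all 7 regions.
No 2 of the 8 transmitters cover everything (all 28 combinations miss at least one region), so 3 is optimal.

3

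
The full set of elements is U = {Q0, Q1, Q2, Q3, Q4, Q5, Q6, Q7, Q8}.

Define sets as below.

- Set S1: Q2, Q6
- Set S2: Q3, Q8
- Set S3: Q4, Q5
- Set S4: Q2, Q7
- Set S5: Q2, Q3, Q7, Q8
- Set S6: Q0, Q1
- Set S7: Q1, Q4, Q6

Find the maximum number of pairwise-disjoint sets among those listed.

4

S2, S3, S4, S6 are pairwise disjoint (S2={Q3,Q8}; S3={Q4,Q5}; S4={Q2,Q7}; S6={Q0,Q1}).
Every remaining set overlaps one of these, and no 5 of the listed sets are pairwise disjoint, so 4 is the maximum.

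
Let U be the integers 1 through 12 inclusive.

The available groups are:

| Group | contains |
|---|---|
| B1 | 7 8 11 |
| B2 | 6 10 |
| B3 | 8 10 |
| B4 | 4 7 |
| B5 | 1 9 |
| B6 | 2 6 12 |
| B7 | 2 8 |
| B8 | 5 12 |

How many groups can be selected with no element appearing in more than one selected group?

5

B2, B4, B5, B7, B8 are pairwise disjoint (B2={6,10}; B4={4,7}; B5={1,9}; B7={2,8}; B8={5,12}).
Every remaining group overlaps one of these, and no 6 of the listed groups are pairwise disjoint, so 5 is the maximum.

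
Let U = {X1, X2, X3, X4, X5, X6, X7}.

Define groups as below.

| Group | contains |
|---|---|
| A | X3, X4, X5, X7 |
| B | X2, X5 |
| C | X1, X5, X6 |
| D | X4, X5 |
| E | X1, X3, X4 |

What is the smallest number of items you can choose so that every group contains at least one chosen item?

2

H = {X1, X5} meets every group (each contains at least one member of H), and |H| = 2.
The groups B, E are pairwise disjoint, so any hitting set needs a separate item for each — at least 2. Hence 2 is optimal.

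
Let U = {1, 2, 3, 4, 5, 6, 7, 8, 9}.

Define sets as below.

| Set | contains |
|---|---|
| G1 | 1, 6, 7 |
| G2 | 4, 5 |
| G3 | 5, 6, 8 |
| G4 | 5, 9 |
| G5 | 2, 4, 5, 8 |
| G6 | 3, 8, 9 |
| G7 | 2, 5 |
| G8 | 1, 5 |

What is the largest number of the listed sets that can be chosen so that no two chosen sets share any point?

G1, G6, G7 are pairwise disjoint (G1={1,6,7}; G6={3,8,9}; G7={2,5}).
Every remaining set overlaps one of these, and no 4 of the listed sets are pairwise disjoint, so 3 is the maximum.

3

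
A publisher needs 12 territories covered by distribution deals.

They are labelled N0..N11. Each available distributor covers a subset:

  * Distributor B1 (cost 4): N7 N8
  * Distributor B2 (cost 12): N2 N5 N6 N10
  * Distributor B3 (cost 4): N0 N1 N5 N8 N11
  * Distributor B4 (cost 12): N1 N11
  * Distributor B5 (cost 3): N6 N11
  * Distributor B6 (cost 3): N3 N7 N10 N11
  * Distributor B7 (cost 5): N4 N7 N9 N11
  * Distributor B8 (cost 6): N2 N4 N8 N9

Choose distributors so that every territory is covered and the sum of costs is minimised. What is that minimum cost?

16

B3, B5, B6, B8 together cover every territory (B3 ∪ B5 ∪ B6 ∪ B8 = {N0, N1, N2, N3, N4, N5, N6, N7, N8, N9, N10, N11}); total cost 4 + 3 + 3 + 6 = 16.
No covering selection has total cost below 16.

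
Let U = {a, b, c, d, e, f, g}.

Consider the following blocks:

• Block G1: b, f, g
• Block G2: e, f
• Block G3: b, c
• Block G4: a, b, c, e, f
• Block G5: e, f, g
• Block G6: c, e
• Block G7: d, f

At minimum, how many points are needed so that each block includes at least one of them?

H = {c, f} meets every block (each contains at least one member of H), and |H| = 2.
The blocks G3, G7 are pairwise disjoint, so any hitting set needs a separate point for each — at least 2. Hence 2 is optimal.

2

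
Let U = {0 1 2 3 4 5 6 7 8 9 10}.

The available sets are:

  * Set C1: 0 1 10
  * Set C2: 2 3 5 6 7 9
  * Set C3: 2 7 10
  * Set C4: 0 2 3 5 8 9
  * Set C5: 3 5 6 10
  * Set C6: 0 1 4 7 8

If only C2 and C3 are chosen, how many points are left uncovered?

Union of C2, C3 = {2, 3, 5, 6, 7, 9, 10}.
Not covered: 0, 1, 4, 8 — 4 points.

4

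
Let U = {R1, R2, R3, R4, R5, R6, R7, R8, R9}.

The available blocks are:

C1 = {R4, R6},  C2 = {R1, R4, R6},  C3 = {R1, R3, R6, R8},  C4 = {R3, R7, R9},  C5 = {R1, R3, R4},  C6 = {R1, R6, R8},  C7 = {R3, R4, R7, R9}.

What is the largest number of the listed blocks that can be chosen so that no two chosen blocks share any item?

2

C4, C6 are pairwise disjoint (C4={R3,R7,R9}; C6={R1,R6,R8}).
Every remaining block overlaps one of these, and no 3 of the listed blocks are pairwise disjoint, so 2 is the maximum.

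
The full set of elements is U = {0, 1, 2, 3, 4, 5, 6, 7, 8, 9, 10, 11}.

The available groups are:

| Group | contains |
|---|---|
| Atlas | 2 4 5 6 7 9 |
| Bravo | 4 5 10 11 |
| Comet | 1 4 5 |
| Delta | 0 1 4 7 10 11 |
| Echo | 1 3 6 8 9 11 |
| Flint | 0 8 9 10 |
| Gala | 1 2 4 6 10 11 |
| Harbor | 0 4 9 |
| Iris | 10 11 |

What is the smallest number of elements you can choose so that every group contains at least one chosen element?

The 3 elements {4, 6, 10} hit every group.
No choice of 2 elements meets every group, so 3 is the minimum.

3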